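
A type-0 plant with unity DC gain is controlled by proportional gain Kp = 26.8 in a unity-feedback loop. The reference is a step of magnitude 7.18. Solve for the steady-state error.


e_ss = R/(1 + Kp) = 7.18/(1 + 26.8) = 7.18/27.8000 = 0.2583

0.2583


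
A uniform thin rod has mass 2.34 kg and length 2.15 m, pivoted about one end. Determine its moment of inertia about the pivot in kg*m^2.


I = (1/3)*m*L^2 = (1/3)*2.34*2.15^2 = 3.6055

3.6055 kg*m^2


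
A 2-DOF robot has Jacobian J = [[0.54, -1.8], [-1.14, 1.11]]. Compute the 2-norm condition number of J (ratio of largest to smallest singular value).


JJ^T eigenvalues: trace(JJ^T) = 6.0633, det(JJ^T) = det(J)^2 = 2.11004676
s_max^2 = (6.0633 + sqrt(28.32341985))/2 = 5.69263759
s_min^2 = (6.0633 - sqrt(28.32341985))/2 = 0.37066241
kappa = s_max/s_min = sqrt(5.69263759/0.37066241) = 3.9189

3.9189


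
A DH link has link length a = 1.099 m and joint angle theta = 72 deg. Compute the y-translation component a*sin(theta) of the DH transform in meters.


a*sin(theta) = 1.099*sin(72 deg) = 1.0452

1.0452 m


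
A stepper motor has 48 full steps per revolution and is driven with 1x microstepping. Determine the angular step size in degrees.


step = 360/(48*1) = 360/48 = 7.5000

7.5000 degrees


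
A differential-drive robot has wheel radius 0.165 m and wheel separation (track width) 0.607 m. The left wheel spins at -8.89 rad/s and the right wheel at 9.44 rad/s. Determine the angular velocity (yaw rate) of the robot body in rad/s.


omega = r*(wR - wL)/L = 0.165*(9.44 - (-8.89))/0.607 = 4.9826

4.9826 rad/s


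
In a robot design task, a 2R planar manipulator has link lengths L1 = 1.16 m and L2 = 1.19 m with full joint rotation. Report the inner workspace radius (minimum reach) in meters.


r_min = |L1 - L2| = |1.16 - 1.19| = 0.0300

0.0300 m


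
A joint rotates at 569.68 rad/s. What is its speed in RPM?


RPM = 569.68 * 60/(2*pi) = 5440.0433

5440.0433 RPM


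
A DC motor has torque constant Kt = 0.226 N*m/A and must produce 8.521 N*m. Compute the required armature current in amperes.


I = tau / Kt = 8.521/0.226 = 37.7035

37.7035 A


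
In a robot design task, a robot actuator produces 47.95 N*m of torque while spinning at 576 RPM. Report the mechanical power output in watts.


omega = 576 * 2*pi/60 = 60.318579 rad/s
P = tau * omega = 47.95 * 60.318579 = 2892.2759

2892.2759 W


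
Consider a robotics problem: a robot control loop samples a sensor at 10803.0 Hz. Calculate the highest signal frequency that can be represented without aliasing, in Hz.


f_max = f_s/2 = 10803.0/2 = 5401.5000

5401.5000 Hz


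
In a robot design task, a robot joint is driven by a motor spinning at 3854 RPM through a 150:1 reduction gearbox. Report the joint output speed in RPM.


omega_joint = omega_motor / N = 3854 / 150 = 25.6933

25.6933 RPM


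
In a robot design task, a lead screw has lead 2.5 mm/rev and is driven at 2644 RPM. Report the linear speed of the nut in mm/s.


v = lead * (RPM/60) = 2.5*2644/60 = 110.1667

110.1667 mm/s


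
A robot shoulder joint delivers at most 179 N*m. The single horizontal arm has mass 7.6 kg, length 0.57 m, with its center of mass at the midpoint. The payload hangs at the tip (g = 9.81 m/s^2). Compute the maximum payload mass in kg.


tau_arm = m_arm*g*(L/2) = 7.6*9.81*0.57/2 = 21.2485 N*m
tau_payload = tau_max - tau_arm = 179 - 21.2485 = 157.7515
m_payload = tau_payload / (g*L) = 157.7515 / (9.81*0.57) = 28.2117

28.2117 kg


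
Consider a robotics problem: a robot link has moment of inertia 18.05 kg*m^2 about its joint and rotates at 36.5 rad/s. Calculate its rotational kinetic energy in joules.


KE = (1/2)*I*omega^2 = 0.5*18.05*36.5^2 = 12023.5563

12023.5563 J


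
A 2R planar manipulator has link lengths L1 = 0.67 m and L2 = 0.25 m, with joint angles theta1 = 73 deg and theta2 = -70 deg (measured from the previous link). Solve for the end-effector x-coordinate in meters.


x = L1*cos(th1) + L2*cos(th1+th2) = 0.67*cos(73 deg) + 0.25*cos(3 deg) = 0.4455

0.4455 m


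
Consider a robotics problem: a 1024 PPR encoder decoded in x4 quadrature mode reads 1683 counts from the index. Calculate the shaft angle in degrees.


angle = counts * 360 / (PPR*4) = 1683 * 360 / 4096 = 147.9199

147.9199 degrees


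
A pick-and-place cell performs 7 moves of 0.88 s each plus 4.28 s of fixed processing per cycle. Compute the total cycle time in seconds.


T = 7*0.88 + 4.28 = 10.4400

10.4400 s


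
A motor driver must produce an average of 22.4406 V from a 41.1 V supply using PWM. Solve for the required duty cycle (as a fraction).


D = V_avg/V_supply = 22.4406/41.1 = 0.5460

0.5460


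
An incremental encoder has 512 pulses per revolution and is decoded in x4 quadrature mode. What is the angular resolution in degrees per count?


resolution = 360 / (PPR * 4) = 360 / 2048 = 0.1758

0.1758 degrees


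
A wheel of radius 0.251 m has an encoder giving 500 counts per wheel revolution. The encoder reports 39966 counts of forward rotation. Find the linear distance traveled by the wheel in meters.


revs = 39966/500 = 79.932000
d = revs * 2*pi*r = 79.932000 * 2*pi*0.251 = 126.0591

126.0591 m


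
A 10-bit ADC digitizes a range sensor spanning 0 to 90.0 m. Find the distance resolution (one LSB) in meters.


res = range / 2^n = 90.0/2^10 = 90.0/1024 = 0.0879

0.0879 m


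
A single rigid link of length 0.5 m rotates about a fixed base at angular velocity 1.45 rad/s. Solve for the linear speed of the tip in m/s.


v = L*omega = 0.5 * 1.45 = 0.7250

0.7250 m/s


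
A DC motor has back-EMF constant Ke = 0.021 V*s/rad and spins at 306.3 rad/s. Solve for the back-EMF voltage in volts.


V_emf = Ke * omega = 0.021*306.3 = 6.4323

6.4323 V


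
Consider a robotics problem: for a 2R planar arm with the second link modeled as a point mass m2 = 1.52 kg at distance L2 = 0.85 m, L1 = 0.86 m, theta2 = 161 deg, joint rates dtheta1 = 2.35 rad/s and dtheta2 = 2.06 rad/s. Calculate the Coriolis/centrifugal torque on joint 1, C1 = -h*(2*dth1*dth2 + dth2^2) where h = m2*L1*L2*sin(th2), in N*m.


h = m2*L1*L2*sin(th2) = 1.52*0.86*0.85*sin(161 deg) = 0.361745
C1 = -h*(2*2.35*2.06 + 2.06^2) = -0.361745*13.9256 = -5.0375

-5.0375 N*m


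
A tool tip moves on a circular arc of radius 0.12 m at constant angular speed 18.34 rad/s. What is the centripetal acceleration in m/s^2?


a_c = omega^2 * r = 18.34^2 * 0.12 = 40.3627

40.3627 m/s^2


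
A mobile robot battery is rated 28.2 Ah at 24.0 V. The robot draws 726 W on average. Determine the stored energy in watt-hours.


E = capacity * V = 28.2*24.0 = 676.8000

676.8000 Wh


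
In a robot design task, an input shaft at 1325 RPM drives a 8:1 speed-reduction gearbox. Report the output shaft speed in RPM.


omega_out = omega_in / N = 1325 / 8 = 165.6250

165.6250 RPM


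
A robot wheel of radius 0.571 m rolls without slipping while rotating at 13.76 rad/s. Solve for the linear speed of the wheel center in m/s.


v = omega * r = 13.76 * 0.571 = 7.8570

7.8570 m/s


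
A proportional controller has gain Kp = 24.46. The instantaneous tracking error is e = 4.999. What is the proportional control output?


u_P = Kp * e = 24.46 * 4.999 = 122.2755

122.2755


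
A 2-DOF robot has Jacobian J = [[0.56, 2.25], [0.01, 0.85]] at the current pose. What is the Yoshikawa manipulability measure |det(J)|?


det(J) = 0.56*0.85 - (2.25)*(0.01) = 0.4535
|det(J)| = 0.4535

0.4535


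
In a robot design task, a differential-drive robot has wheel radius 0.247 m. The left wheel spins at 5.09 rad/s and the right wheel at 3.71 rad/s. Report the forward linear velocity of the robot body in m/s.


v = r*(wR + wL)/2 = 0.247*(3.71 + 5.09)/2 = 1.0868

1.0868 m/s


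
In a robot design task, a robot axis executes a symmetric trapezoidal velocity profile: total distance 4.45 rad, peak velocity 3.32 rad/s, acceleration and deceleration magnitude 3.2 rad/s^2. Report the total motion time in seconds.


t_acc = v/a = 3.32/3.2 = 1.037500 s
d_acc = v^2/(2a) = 1.722250 rad (each ramp)
d_cruise = 4.45 - 2*1.722250 = 1.005500 rad
t_cruise = 1.005500/3.32 = 0.302861 s
t_total = 2*1.037500 + 0.302861 = 2.3779

2.3779 s


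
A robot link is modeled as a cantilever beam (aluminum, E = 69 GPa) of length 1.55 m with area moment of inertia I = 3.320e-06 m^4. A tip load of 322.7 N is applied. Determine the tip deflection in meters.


delta = F*L^3/(3*E*I) = 322.7*1.55^3/(3*6.900e+10*3.320e-06)
      = 1201.6944625/687240 = 0.0017

0.0017 m


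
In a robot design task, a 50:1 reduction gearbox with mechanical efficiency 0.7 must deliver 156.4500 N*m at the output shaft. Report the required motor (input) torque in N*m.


tau_in = tau_out / (N * eta) = 156.4500 / (50 * 0.7) = 4.4700

4.4700 N*m


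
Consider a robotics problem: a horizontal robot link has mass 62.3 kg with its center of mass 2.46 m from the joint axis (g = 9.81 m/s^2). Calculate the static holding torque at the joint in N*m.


tau = m*g*L = 62.3 * 9.81 * 2.46 = 1503.4610

1503.4610 N*m


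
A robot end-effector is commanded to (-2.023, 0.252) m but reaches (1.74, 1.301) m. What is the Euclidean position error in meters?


dx = 1.74 - (-2.023) = 3.7630, dy = 1.301 - (0.252) = 1.0490
err = sqrt(14.160169 + 1.100401) = 3.9065

3.9065 m


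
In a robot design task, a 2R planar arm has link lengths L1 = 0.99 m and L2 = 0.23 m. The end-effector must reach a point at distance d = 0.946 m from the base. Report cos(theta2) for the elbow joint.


cos(th2) = (d^2 - L1^2 - L2^2)/(2*L1*L2) = (0.946^2 - 0.99^2 - 0.23^2)/(2*0.99*0.23) = -0.3032

-0.3032


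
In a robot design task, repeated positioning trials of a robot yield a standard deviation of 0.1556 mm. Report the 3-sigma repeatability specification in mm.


repeatability = 3*sigma = 3*0.1556 = 0.4668

0.4668 mm


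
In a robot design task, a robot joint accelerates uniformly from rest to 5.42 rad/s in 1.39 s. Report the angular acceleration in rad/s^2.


alpha = delta_omega / t = 5.42 / 1.39 = 3.8993

3.8993 rad/s^2


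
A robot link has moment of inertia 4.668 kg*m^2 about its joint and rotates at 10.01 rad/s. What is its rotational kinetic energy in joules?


KE = (1/2)*I*omega^2 = 0.5*4.668*10.01^2 = 233.8670

233.8670 J


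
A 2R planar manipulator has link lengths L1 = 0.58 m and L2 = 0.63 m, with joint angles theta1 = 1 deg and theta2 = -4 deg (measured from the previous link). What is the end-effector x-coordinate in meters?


x = L1*cos(th1) + L2*cos(th1+th2) = 0.58*cos(1 deg) + 0.63*cos(-3 deg) = 1.2090

1.2090 m


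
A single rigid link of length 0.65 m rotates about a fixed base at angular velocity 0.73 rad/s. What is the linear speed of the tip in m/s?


v = L*omega = 0.65 * 0.73 = 0.4745

0.4745 m/s


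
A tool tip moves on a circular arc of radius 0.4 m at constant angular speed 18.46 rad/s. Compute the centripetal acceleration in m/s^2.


a_c = omega^2 * r = 18.46^2 * 0.4 = 136.3086

136.3086 m/s^2


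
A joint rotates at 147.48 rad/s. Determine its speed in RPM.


RPM = 147.48 * 60/(2*pi) = 1408.3303

1408.3303 RPM


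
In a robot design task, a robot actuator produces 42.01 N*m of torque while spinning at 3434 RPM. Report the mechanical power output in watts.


omega = 3434 * 2*pi/60 = 359.607639 rad/s
P = tau * omega = 42.01 * 359.607639 = 15107.1169

15107.1169 W


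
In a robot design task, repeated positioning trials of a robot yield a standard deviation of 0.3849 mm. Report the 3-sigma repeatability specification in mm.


repeatability = 3*sigma = 3*0.3849 = 1.1547

1.1547 mm


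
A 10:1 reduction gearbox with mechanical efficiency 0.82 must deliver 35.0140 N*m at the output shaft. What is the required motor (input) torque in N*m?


tau_in = tau_out / (N * eta) = 35.0140 / (10 * 0.82) = 4.2700

4.2700 N*m


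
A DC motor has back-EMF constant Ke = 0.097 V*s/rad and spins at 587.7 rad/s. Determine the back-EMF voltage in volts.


V_emf = Ke * omega = 0.097*587.7 = 57.0069

57.0069 V


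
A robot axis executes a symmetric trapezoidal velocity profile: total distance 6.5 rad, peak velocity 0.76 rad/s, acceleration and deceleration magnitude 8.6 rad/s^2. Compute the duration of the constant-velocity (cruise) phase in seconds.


t_acc = v/a = 0.088372 s, d_acc = v^2/(2a) = 0.033581 rad each
d_cruise = 6.5 - 2*0.033581 = 6.432838 rad
t_cruise = d_cruise/v = 6.432838/0.76 = 8.4643

8.4643 s


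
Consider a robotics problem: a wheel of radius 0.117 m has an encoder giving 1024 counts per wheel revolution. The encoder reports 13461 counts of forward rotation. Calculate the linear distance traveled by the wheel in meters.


revs = 13461/1024 = 13.145508
d = revs * 2*pi*r = 13.145508 * 2*pi*0.117 = 9.6637

9.6637 m


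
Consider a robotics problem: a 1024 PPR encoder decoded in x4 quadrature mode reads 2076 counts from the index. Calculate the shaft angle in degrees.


angle = counts * 360 / (PPR*4) = 2076 * 360 / 4096 = 182.4609

182.4609 degrees


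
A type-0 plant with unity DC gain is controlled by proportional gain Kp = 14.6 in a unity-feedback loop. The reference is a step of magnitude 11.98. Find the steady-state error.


e_ss = R/(1 + Kp) = 11.98/(1 + 14.6) = 11.98/15.6000 = 0.7679

0.7679


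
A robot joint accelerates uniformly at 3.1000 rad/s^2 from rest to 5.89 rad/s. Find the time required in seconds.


t = delta_omega / alpha = 5.89 / 3.1000 = 1.9000

1.9000 s


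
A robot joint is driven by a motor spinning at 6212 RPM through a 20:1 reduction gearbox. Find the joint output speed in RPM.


omega_joint = omega_motor / N = 6212 / 20 = 310.6000

310.6000 RPM


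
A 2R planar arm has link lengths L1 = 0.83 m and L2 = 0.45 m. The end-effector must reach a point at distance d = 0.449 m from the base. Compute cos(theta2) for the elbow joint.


cos(th2) = (d^2 - L1^2 - L2^2)/(2*L1*L2) = (0.449^2 - 0.83^2 - 0.45^2)/(2*0.83*0.45) = -0.9234

-0.9234


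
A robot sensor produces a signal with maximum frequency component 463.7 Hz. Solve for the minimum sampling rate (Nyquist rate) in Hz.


f_s,min = 2*f_max = 2*463.7 = 927.4000

927.4000 Hz


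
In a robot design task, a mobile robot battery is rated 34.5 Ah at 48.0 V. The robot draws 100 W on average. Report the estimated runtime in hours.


E = 34.5*48.0 = 1656.0000 Wh
t = E/P = 1656.0000/100 = 16.5600

16.5600 hours


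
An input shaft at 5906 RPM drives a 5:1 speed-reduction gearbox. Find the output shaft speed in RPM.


omega_out = omega_in / N = 5906 / 5 = 1181.2000

1181.2000 RPM


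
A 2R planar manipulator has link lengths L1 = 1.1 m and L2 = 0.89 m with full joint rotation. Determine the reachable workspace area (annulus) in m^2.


r_max = L1 + L2 = 1.9900, r_min = |L1 - L2| = 0.2100
A = pi*(r_max^2 - r_min^2) = pi*(3.9601 - 0.0441) = 12.3025

12.3025 m^2


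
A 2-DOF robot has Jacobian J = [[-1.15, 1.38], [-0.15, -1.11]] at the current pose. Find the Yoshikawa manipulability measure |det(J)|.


det(J) = -1.15*-1.11 - (1.38)*(-0.15) = 1.4835
|det(J)| = 1.4835

1.4835


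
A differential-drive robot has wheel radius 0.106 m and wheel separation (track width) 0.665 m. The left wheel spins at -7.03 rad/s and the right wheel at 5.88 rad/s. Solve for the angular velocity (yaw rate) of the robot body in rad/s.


omega = r*(wR - wL)/L = 0.106*(5.88 - (-7.03))/0.665 = 2.0578

2.0578 rad/s


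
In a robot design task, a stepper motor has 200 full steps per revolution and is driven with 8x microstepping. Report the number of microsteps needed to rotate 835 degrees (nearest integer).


step_size = 360/(200*8) = 360/1600 = 0.225000 deg
n = 835/(360/1600) = 835*1600/360 = 3711.1111 -> 3711

3711 steps


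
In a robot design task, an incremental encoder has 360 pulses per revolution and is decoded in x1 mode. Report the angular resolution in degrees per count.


resolution = 360 / (PPR * 1) = 360 / 360 = 1.0000

1.0000 degrees


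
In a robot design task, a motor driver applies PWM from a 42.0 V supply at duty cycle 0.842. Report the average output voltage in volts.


V_avg = V_supply * D = 42.0*0.842 = 35.3640

35.3640 V


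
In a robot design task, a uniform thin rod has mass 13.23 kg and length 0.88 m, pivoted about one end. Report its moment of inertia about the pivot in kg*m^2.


I = (1/3)*m*L^2 = (1/3)*13.23*0.88^2 = 3.4151

3.4151 kg*m^2


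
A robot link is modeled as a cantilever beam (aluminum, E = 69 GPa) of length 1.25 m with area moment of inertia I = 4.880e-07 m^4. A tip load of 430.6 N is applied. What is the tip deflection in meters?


delta = F*L^3/(3*E*I) = 430.6*1.25^3/(3*6.900e+10*4.880e-07)
      = 841.015625/101016 = 0.0083

0.0083 m


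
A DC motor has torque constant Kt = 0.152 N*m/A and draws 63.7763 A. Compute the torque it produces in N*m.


tau = Kt * I = 0.152*63.7763 = 9.6940

9.6940 N*m


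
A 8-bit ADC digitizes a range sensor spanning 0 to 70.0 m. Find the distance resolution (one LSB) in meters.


res = range / 2^n = 70.0/2^8 = 70.0/256 = 0.2734

0.2734 m


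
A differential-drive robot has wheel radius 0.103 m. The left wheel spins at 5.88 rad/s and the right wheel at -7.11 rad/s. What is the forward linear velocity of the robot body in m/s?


v = r*(wR + wL)/2 = 0.103*(-7.11 + 5.88)/2 = -0.0633

-0.0633 m/s


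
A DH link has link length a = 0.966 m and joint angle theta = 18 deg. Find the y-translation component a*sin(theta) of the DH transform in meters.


a*sin(theta) = 0.966*sin(18 deg) = 0.2985

0.2985 m


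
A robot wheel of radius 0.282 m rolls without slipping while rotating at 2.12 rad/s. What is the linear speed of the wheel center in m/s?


v = omega * r = 2.12 * 0.282 = 0.5978

0.5978 m/s


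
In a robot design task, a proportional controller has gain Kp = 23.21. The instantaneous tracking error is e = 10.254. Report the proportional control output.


u_P = Kp * e = 23.21 * 10.254 = 237.9953

237.9953


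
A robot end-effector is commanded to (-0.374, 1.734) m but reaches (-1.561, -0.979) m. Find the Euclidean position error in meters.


dx = -1.561 - (-0.374) = -1.1870, dy = -0.979 - (1.734) = -2.7130
err = sqrt(1.408969 + 7.360369) = 2.9613

2.9613 m


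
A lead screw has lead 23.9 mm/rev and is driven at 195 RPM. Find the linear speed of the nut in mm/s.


v = lead * (RPM/60) = 23.9*195/60 = 77.6750

77.6750 mm/s


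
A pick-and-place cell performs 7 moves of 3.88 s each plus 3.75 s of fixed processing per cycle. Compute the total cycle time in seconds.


T = 7*3.88 + 3.75 = 30.9100

30.9100 s


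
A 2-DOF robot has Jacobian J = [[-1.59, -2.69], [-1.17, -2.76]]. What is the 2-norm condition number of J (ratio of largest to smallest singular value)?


JJ^T eigenvalues: trace(JJ^T) = 18.7507, det(JJ^T) = det(J)^2 = 1.54032921
s_max^2 = (18.7507 + sqrt(345.42743365))/2 = 18.66818909
s_min^2 = (18.7507 - sqrt(345.42743365))/2 = 0.08251091
kappa = s_max/s_min = sqrt(18.66818909/0.08251091) = 15.0416

15.0416


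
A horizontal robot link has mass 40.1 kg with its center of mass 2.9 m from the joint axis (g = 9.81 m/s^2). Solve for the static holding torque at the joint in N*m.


tau = m*g*L = 40.1 * 9.81 * 2.9 = 1140.8049

1140.8049 N*m


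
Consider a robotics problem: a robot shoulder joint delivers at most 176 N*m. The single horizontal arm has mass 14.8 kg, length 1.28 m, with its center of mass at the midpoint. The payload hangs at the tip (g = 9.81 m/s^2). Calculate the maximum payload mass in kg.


tau_arm = m_arm*g*(L/2) = 14.8*9.81*1.28/2 = 92.9203 N*m
tau_payload = tau_max - tau_arm = 176 - 92.9203 = 83.0797
m_payload = tau_payload / (g*L) = 83.0797 / (9.81*1.28) = 6.6163

6.6163 kg


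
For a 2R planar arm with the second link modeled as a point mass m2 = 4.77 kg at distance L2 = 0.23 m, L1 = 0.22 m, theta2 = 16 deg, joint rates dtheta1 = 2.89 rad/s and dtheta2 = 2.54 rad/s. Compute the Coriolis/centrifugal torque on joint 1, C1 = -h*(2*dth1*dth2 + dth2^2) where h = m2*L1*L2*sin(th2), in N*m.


h = m2*L1*L2*sin(th2) = 4.77*0.22*0.23*sin(16 deg) = 0.066528
C1 = -h*(2*2.89*2.54 + 2.54^2) = -0.066528*21.1328 = -1.4059

-1.4059 N*m


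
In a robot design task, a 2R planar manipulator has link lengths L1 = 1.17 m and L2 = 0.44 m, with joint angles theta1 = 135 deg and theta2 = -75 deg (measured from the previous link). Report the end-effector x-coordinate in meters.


x = L1*cos(th1) + L2*cos(th1+th2) = 1.17*cos(135 deg) + 0.44*cos(60 deg) = -0.6073

-0.6073 m


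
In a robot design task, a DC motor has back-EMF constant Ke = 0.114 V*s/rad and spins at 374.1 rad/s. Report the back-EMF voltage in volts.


V_emf = Ke * omega = 0.114*374.1 = 42.6474

42.6474 V


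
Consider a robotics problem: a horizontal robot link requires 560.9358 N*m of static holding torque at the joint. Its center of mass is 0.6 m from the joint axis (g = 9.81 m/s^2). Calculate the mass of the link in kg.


m = tau / (g*L) = 560.9358 / (9.81 * 0.6) = 95.3000

95.3000 kg


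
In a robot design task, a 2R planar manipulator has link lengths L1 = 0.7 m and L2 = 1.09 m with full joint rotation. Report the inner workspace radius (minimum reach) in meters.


r_min = |L1 - L2| = |0.7 - 1.09| = 0.3900

0.3900 m


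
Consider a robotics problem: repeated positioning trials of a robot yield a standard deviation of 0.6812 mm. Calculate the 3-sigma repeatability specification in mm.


repeatability = 3*sigma = 3*0.6812 = 2.0436

2.0436 mm


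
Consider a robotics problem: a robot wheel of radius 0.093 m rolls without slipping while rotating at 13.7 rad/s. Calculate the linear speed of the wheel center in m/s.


v = omega * r = 13.7 * 0.093 = 1.2741

1.2741 m/s


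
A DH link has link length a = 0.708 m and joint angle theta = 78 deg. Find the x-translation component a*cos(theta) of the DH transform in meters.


a*cos(theta) = 0.708*cos(78 deg) = 0.1472

0.1472 m


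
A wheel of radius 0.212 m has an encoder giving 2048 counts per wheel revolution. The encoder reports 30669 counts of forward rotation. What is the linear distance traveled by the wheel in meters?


revs = 30669/2048 = 14.975098
d = revs * 2*pi*r = 14.975098 * 2*pi*0.212 = 19.9474

19.9474 m


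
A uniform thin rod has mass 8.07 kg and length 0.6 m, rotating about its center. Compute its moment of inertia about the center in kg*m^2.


I = (1/12)*m*L^2 = (1/12)*8.07*0.6^2 = 0.2421

0.2421 kg*m^2


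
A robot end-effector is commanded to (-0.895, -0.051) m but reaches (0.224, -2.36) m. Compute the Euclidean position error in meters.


dx = 0.224 - (-0.895) = 1.1190, dy = -2.36 - (-0.051) = -2.3090
err = sqrt(1.252161 + 5.331481) = 2.5659

2.5659 m


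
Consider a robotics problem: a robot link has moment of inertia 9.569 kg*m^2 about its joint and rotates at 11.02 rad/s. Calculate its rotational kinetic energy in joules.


KE = (1/2)*I*omega^2 = 0.5*9.569*11.02^2 = 581.0316

581.0316 J


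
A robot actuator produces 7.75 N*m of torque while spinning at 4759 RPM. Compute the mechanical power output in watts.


omega = 4759 * 2*pi/60 = 498.361315 rad/s
P = tau * omega = 7.75 * 498.361315 = 3862.3002

3862.3002 W


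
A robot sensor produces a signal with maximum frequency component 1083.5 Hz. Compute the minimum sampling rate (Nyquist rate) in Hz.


f_s,min = 2*f_max = 2*1083.5 = 2167.0000

2167.0000 Hz


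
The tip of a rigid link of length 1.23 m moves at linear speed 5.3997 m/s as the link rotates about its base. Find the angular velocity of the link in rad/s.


omega = v / L = 5.3997 / 1.23 = 4.3900

4.3900 rad/s


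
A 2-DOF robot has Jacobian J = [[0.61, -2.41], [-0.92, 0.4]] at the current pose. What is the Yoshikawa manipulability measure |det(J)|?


det(J) = 0.61*0.4 - (-2.41)*(-0.92) = -1.9732
|det(J)| = 1.9732

1.9732


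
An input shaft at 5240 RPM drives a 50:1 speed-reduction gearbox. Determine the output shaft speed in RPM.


omega_out = omega_in / N = 5240 / 50 = 104.8000

104.8000 RPM


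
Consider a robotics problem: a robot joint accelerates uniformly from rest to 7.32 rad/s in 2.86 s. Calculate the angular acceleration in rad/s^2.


alpha = delta_omega / t = 7.32 / 2.86 = 2.5594

2.5594 rad/s^2


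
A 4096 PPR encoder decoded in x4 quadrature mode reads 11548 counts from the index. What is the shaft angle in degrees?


angle = counts * 360 / (PPR*4) = 11548 * 360 / 16384 = 253.7402

253.7402 degrees


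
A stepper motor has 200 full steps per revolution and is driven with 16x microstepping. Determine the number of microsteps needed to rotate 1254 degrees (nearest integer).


step_size = 360/(200*16) = 360/3200 = 0.112500 deg
n = 1254/(360/3200) = 1254*3200/360 = 11146.6667 -> 11147

11147 steps


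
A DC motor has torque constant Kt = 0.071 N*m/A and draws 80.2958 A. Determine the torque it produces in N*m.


tau = Kt * I = 0.071*80.2958 = 5.7010

5.7010 N*m


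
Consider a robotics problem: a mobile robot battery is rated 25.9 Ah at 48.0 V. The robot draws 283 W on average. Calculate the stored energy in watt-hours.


E = capacity * V = 25.9*48.0 = 1243.2000

1243.2000 Wh


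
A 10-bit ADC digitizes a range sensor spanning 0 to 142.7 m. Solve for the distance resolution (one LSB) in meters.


res = range / 2^n = 142.7/2^10 = 142.7/1024 = 0.1394

0.1394 m


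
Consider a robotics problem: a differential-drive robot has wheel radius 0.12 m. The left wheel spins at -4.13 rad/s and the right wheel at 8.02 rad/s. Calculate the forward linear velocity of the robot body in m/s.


v = r*(wR + wL)/2 = 0.12*(8.02 + -4.13)/2 = 0.2334

0.2334 m/s


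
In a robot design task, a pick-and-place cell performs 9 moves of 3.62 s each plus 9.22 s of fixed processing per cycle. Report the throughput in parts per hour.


T_cycle = 9*3.62 + 9.22 = 41.8000 s
rate = 3600/T = 86.1244

86.1244 parts/hour


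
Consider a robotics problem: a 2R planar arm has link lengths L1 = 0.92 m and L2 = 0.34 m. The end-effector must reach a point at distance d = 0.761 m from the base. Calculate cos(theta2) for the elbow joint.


cos(th2) = (d^2 - L1^2 - L2^2)/(2*L1*L2) = (0.761^2 - 0.92^2 - 0.34^2)/(2*0.92*0.34) = -0.6120

-0.6120


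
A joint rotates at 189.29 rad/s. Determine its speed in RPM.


RPM = 189.29 * 60/(2*pi) = 1807.5864

1807.5864 RPM


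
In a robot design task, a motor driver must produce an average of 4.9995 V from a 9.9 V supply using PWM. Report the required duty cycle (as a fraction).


D = V_avg/V_supply = 4.9995/9.9 = 0.5050

0.5050


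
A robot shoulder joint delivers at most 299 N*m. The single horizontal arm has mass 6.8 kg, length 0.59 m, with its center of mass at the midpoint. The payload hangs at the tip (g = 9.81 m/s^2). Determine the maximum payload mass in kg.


tau_arm = m_arm*g*(L/2) = 6.8*9.81*0.59/2 = 19.6789 N*m
tau_payload = tau_max - tau_arm = 299 - 19.6789 = 279.3211
m_payload = tau_payload / (g*L) = 279.3211 / (9.81*0.59) = 48.2595

48.2595 kg


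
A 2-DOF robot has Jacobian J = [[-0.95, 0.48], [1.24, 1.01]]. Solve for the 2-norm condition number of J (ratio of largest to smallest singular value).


JJ^T eigenvalues: trace(JJ^T) = 3.6906, det(JJ^T) = det(J)^2 = 2.41709209
s_max^2 = (3.6906 + sqrt(3.95216000))/2 = 2.83930201
s_min^2 = (3.6906 - sqrt(3.95216000))/2 = 0.85129799
kappa = s_max/s_min = sqrt(2.83930201/0.85129799) = 1.8263

1.8263


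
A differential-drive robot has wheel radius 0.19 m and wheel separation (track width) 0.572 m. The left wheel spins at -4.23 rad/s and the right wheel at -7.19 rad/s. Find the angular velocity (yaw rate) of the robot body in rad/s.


omega = r*(wR - wL)/L = 0.19*(-7.19 - (-4.23))/0.572 = -0.9832

-0.9832 rad/s


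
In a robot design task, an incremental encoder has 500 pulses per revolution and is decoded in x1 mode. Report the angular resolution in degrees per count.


resolution = 360 / (PPR * 1) = 360 / 500 = 0.7200

0.7200 degrees


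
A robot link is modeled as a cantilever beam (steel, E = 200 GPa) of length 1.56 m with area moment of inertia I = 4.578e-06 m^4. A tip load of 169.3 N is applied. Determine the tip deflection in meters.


delta = F*L^3/(3*E*I) = 169.3*1.56^3/(3*2.000e+11*4.578e-06)
      = 642.7332288/2746800 = 2.3399e-04

2.3399e-04 m


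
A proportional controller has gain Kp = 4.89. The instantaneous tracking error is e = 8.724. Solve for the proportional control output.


u_P = Kp * e = 4.89 * 8.724 = 42.6604

42.6604


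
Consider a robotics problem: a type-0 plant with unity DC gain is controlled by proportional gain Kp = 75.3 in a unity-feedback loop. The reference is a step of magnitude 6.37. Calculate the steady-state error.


e_ss = R/(1 + Kp) = 6.37/(1 + 75.3) = 6.37/76.3000 = 0.0835

0.0835


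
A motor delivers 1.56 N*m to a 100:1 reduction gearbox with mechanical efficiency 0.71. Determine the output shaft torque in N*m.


tau_out = tau_in * N * eta = 1.56 * 100 * 0.71 = 110.7600

110.7600 N*m


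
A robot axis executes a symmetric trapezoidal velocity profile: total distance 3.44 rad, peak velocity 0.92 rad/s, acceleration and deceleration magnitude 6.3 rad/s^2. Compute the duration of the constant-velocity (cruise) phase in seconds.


t_acc = v/a = 0.146032 s, d_acc = v^2/(2a) = 0.067175 rad each
d_cruise = 3.44 - 2*0.067175 = 3.305650 rad
t_cruise = d_cruise/v = 3.305650/0.92 = 3.5931

3.5931 s


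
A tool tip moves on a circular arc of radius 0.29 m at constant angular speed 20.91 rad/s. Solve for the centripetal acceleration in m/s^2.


a_c = omega^2 * r = 20.91^2 * 0.29 = 126.7961

126.7961 m/s^2


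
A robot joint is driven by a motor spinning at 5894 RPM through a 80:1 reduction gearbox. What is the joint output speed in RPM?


omega_joint = omega_motor / N = 5894 / 80 = 73.6750

73.6750 RPM


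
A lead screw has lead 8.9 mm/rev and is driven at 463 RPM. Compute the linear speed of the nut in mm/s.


v = lead * (RPM/60) = 8.9*463/60 = 68.6783

68.6783 mm/s


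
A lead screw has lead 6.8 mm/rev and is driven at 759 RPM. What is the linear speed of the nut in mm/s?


v = lead * (RPM/60) = 6.8*759/60 = 86.0200

86.0200 mm/s


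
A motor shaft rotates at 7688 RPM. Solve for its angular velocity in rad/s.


omega = 7688 * 2*pi/60 = 805.0855

805.0855 rad/s


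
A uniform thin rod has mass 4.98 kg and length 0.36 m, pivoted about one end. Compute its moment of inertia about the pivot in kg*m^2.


I = (1/3)*m*L^2 = (1/3)*4.98*0.36^2 = 0.2151

0.2151 kg*m^2


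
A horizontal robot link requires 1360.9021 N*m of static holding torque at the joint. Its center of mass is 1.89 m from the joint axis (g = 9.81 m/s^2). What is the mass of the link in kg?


m = tau / (g*L) = 1360.9021 / (9.81 * 1.89) = 73.4000

73.4000 kg


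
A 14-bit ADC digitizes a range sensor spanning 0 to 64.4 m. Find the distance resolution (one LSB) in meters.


res = range / 2^n = 64.4/2^14 = 64.4/16384 = 0.0039

0.0039 m


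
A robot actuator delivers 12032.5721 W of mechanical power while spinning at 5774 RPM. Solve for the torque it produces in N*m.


omega = 5774 * 2*pi/60 = 604.651866 rad/s
tau = P / omega = 12032.5721 / 604.651866 = 19.9000

19.9000 N*m


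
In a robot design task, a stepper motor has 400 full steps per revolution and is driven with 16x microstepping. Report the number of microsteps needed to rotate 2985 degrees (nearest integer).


step_size = 360/(400*16) = 360/6400 = 0.056250 deg
n = 2985/(360/6400) = 2985*6400/360 = 53066.6667 -> 53067

53067 steps


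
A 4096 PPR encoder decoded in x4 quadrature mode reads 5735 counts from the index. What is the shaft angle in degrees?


angle = counts * 360 / (PPR*4) = 5735 * 360 / 16384 = 126.0132

126.0132 degrees


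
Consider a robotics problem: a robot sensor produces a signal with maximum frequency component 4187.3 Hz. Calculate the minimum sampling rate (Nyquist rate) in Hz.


f_s,min = 2*f_max = 2*4187.3 = 8374.6000

8374.6000 Hz


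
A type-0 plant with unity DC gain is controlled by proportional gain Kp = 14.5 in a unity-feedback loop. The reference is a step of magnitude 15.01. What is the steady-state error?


e_ss = R/(1 + Kp) = 15.01/(1 + 14.5) = 15.01/15.5000 = 0.9684

0.9684


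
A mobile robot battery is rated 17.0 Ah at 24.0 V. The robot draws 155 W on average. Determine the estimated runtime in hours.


E = 17.0*24.0 = 408.0000 Wh
t = E/P = 408.0000/155 = 2.6323

2.6323 hours


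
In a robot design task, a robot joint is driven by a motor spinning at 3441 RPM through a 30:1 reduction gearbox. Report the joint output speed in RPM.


omega_joint = omega_motor / N = 3441 / 30 = 114.7000

114.7000 RPM


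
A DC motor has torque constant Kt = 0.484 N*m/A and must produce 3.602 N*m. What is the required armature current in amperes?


I = tau / Kt = 3.602/0.484 = 7.4421

7.4421 A


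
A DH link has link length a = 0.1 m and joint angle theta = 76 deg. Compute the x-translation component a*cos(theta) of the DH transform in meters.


a*cos(theta) = 0.1*cos(76 deg) = 0.0242

0.0242 m


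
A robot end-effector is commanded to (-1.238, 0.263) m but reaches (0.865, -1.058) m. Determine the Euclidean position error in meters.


dx = 0.865 - (-1.238) = 2.1030, dy = -1.058 - (0.263) = -1.3210
err = sqrt(4.422609 + 1.745041) = 2.4835

2.4835 m


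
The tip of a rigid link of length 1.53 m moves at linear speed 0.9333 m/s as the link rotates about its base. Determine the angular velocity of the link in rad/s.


omega = v / L = 0.9333 / 1.53 = 0.6100

0.6100 rad/s


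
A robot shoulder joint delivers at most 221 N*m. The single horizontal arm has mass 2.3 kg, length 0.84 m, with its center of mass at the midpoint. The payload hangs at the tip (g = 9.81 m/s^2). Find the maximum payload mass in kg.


tau_arm = m_arm*g*(L/2) = 2.3*9.81*0.84/2 = 9.4765 N*m
tau_payload = tau_max - tau_arm = 221 - 9.4765 = 211.5235
m_payload = tau_payload / (g*L) = 211.5235 / (9.81*0.84) = 25.6691

25.6691 kg


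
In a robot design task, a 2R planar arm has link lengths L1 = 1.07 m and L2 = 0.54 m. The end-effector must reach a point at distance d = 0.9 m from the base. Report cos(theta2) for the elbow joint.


cos(th2) = (d^2 - L1^2 - L2^2)/(2*L1*L2) = (0.9^2 - 1.07^2 - 0.54^2)/(2*1.07*0.54) = -0.5421

-0.5421


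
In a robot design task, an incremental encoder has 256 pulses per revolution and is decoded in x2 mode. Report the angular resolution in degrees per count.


resolution = 360 / (PPR * 2) = 360 / 512 = 0.7031

0.7031 degrees


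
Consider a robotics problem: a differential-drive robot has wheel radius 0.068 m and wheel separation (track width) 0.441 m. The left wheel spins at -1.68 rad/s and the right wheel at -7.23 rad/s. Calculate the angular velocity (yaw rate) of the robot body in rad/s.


omega = r*(wR - wL)/L = 0.068*(-7.23 - (-1.68))/0.441 = -0.8558

-0.8558 rad/s


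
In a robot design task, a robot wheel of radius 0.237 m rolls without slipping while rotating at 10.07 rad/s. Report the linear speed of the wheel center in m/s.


v = omega * r = 10.07 * 0.237 = 2.3866

2.3866 m/s


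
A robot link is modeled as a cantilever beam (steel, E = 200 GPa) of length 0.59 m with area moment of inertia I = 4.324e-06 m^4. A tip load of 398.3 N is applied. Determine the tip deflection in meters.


delta = F*L^3/(3*E*I) = 398.3*0.59^3/(3*2.000e+11*4.324e-06)
      = 81.8024557/2594400 = 3.1530e-05

3.1530e-05 m


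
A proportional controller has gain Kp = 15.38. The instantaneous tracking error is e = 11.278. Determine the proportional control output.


u_P = Kp * e = 15.38 * 11.278 = 173.4556

173.4556


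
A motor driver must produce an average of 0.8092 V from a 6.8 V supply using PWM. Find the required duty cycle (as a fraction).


D = V_avg/V_supply = 0.8092/6.8 = 0.1190

0.1190


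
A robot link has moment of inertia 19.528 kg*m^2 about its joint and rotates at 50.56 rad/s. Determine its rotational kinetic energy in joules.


KE = (1/2)*I*omega^2 = 0.5*19.528*50.56^2 = 24959.8460

24959.8460 J


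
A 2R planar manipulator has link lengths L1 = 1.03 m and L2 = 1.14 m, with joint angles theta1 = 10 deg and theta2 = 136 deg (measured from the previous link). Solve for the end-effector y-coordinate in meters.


y = L1*sin(th1) + L2*sin(th1+th2) = 1.03*sin(10 deg) + 1.14*sin(146 deg) = 0.8163

0.8163 m


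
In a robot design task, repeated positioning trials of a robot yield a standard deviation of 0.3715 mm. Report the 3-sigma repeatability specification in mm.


repeatability = 3*sigma = 3*0.3715 = 1.1145

1.1145 mm


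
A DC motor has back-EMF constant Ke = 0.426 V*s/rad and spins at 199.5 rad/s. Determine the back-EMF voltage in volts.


V_emf = Ke * omega = 0.426*199.5 = 84.9870

84.9870 V


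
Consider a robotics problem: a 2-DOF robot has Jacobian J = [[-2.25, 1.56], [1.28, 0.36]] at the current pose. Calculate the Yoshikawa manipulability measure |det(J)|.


det(J) = -2.25*0.36 - (1.56)*(1.28) = -2.8068
|det(J)| = 2.8068

2.8068


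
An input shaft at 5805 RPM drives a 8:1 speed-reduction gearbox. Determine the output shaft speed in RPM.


omega_out = omega_in / N = 5805 / 8 = 725.6250

725.6250 RPM


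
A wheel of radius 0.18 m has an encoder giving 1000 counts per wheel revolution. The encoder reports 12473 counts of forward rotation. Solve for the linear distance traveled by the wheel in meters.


revs = 12473/1000 = 12.473000
d = revs * 2*pi*r = 12.473000 * 2*pi*0.18 = 14.1066

14.1066 m


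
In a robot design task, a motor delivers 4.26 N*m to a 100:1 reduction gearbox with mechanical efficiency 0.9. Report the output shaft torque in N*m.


tau_out = tau_in * N * eta = 4.26 * 100 * 0.9 = 383.4000

383.4000 N*m


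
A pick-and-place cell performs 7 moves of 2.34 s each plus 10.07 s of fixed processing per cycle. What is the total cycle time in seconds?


T = 7*2.34 + 10.07 = 26.4500

26.4500 s


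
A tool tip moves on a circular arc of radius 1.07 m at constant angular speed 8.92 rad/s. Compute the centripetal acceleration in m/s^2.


a_c = omega^2 * r = 8.92^2 * 1.07 = 85.1360

85.1360 m/s^2


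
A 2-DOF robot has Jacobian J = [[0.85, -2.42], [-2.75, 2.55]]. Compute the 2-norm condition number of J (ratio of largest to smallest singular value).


JJ^T eigenvalues: trace(JJ^T) = 20.6439, det(JJ^T) = det(J)^2 = 20.13765625
s_max^2 = (20.6439 + sqrt(345.61998221))/2 = 19.61737874
s_min^2 = (20.6439 - sqrt(345.61998221))/2 = 1.02652126
kappa = s_max/s_min = sqrt(19.61737874/1.02652126) = 4.3716

4.3716


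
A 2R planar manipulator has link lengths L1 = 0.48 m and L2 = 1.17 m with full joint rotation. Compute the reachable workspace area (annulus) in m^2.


r_max = L1 + L2 = 1.6500, r_min = |L1 - L2| = 0.6900
A = pi*(r_max^2 - r_min^2) = pi*(2.7225 - 0.4761) = 7.0573

7.0573 m^2


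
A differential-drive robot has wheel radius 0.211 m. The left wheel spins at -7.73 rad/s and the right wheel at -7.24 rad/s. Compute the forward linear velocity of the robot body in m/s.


v = r*(wR + wL)/2 = 0.211*(-7.24 + -7.73)/2 = -1.5793

-1.5793 m/s


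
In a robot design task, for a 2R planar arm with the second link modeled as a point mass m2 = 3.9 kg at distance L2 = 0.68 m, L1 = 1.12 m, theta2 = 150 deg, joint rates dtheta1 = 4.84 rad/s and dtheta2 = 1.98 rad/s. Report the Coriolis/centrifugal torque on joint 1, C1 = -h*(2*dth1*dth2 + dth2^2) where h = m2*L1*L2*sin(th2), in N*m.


h = m2*L1*L2*sin(th2) = 3.9*1.12*0.68*sin(150 deg) = 1.485120
C1 = -h*(2*4.84*1.98 + 1.98^2) = -1.485120*23.0868 = -34.2867

-34.2867 N*m
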